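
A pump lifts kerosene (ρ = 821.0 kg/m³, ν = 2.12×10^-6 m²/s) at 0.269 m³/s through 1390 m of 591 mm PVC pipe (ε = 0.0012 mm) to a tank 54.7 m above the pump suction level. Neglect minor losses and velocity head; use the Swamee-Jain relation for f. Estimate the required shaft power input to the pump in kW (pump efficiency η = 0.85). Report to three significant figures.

V = 4Q/(πD²) = 0.9806 m/s; Re = 2.73×10^5; ε/D = 2.03×10^-6; f = 0.01465
h_f = f(L/D)V²/2g = 1.689 m
Total head H = z + h_f = 54.7 + 1.689 = 56.39 m
P_hyd = ρgQH = 821.0·9.81·0.269·56.39 = 122.2 kW
P_shaft = P_hyd/η = 122.2/0.85 = 143.7 kW

P_shaft ≈ 144 kW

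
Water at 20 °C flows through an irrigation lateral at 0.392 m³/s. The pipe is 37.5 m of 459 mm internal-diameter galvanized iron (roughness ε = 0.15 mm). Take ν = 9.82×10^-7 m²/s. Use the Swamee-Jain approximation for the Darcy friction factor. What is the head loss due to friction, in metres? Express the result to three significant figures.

h_f ≈ 0.372 m

V = 4Q/(πD²) = 4·0.392/(π·0.459²) = 2.369 m/s
Re = VD/ν = 2.369·0.459/9.82×10^-7 = 1.11×10^6 → turbulent
ε/D = 0.15/459 = 3.27×10^-4
Swamee-Jain: f = 0.01593
h_f = f(L/D)V²/(2g) = 0.01593·(37.5/0.459)·2.369²/(2·9.81) = 0.3722 m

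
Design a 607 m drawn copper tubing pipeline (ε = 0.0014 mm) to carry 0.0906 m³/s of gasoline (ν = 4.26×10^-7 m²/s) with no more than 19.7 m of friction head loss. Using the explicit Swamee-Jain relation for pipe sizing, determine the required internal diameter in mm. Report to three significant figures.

Swamee-Jain (Type III): D = 0.66·[ε^1.25·(LQ²/(gh_f))^4.75 + ν·Q^9.4·(L/(gh_f))^5.2]^0.04
LQ²/(gh_f) = 0.02578; L/(gh_f) = 3.141
Term 1 = ε^1.25·(…)^4.75 = 1.37×10^-15; Term 2 = ν·Q^9.4·(…)^5.2 = 2.58×10^-14
D = 0.66·(1.37×10^-15 + 2.58×10^-14)^0.04 = 0.1892 m = 189 mm
Check: V = 3.22 m/s, Re = 1.43×10^6, f = 0.01117, h_f = 19.0 m ≈ 19.7 m ✓

D ≈ 189 mm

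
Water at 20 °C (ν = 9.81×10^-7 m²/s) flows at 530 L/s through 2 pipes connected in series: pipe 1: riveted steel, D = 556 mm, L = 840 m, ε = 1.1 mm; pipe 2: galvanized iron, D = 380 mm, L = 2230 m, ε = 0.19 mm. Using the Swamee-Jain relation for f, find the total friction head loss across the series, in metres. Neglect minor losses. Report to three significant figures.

H ≈ 120 m

Pipe 1: V = 2.183 m/s, Re = 1.24×10^6, ε/D = 0.00198, f = 0.02357, h_1 = f(L/D)V²/2g = 8.648 m
Pipe 2: V = 4.673 m/s, Re = 1.81×10^6, ε/D = 5.00×10^-4, f = 0.01706, h_2 = f(L/D)V²/2g = 111.4 m
Series → Q common, losses add: H = Σh = 120.1 m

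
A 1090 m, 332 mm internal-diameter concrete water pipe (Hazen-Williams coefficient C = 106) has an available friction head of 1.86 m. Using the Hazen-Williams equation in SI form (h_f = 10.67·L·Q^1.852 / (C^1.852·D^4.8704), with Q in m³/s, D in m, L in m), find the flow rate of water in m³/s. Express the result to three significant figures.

Q ≈ 0.0520 m³/s

Rearranging: Q = [h_f·C^1.852·D^4.8704 / (10.67·L)]^(1/1.852)
Q = [1.86·106^1.852·0.332^4.8704 / (10.67·1090)]^0.540 = 0.05203 m³/s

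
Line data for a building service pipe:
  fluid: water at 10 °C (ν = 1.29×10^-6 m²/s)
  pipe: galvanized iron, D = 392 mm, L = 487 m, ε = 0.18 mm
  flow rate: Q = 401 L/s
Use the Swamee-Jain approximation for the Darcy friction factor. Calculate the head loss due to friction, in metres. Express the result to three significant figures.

V = 4Q/(πD²) = 4·0.401/(π·0.392²) = 3.323 m/s
Re = VD/ν = 3.323·0.392/1.29×10^-6 = 1.01×10^6 → turbulent
ε/D = 0.18/392 = 4.59×10^-4
Swamee-Jain: f = 0.01701
h_f = f(L/D)V²/(2g) = 0.01701·(487/0.392)·3.323²/(2·9.81) = 11.89 m

h_f ≈ 11.9 m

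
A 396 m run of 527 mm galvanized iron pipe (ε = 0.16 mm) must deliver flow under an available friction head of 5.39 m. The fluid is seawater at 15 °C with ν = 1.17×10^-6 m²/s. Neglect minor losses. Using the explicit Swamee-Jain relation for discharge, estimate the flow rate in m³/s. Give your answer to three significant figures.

Swamee-Jain (Type II): Q = -0.965·√(gD⁵h_f/L)·ln[ε/(3.7D) + √(3.17ν²L/(gD³h_f))]
√(gD⁵h_f/L) = √(9.81·0.527⁵·5.39/396) = 0.07367
ε/(3.7D) = 8.21×10^-5; √(3.17ν²L/(gD³h_f)) = 1.49×10^-5
Q = -0.965·0.07367·ln(9.696×10^-5) = 0.6570 m³/s
Check: V = 3.01 m/s, Re = 1.36×10^6, f = 0.01561, h_f = 5.42 m ≈ 5.39 m ✓

Q ≈ 0.657 m³/s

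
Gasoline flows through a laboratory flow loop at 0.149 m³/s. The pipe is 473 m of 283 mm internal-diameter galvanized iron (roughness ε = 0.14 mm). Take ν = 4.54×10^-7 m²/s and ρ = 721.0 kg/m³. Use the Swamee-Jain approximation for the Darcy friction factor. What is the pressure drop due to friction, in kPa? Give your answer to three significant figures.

Δp ≈ 57.8 kPa

V = 4Q/(πD²) = 4·0.149/(π·0.283²) = 2.369 m/s
Re = VD/ν = 2.369·0.283/4.54×10^-7 = 1.48×10^6 → turbulent
ε/D = 0.14/283 = 4.95×10^-4
Swamee-Jain: f = 0.01709
h_f = f(L/D)V²/(2g) = 0.01709·(473/0.283)·2.369²/(2·9.81) = 8.170 m
Δp = ρg·h_f = 721.0·9.81·8.170 = 57.79 kPa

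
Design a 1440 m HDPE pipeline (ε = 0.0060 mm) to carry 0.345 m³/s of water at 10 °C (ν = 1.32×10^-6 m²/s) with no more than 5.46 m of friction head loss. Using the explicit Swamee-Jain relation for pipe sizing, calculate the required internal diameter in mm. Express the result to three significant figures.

D ≈ 511 mm

Swamee-Jain (Type III): D = 0.66·[ε^1.25·(LQ²/(gh_f))^4.75 + ν·Q^9.4·(L/(gh_f))^5.2]^0.04
LQ²/(gh_f) = 3.200; L/(gh_f) = 26.88
Term 1 = ε^1.25·(…)^4.75 = 7.45×10^-5; Term 2 = ν·Q^9.4·(…)^5.2 = 0.00162
D = 0.66·(7.45×10^-5 + 0.00162)^0.04 = 0.5113 m = 511 mm
Check: V = 1.68 m/s, Re = 6.51×10^5, f = 0.01272, h_f = 5.15 m ≈ 5.46 m ✓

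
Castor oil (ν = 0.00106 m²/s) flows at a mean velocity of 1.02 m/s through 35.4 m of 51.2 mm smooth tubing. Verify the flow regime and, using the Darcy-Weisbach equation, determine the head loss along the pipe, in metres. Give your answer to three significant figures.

Re = VD/ν = 1.02·0.05120/0.00106 = 49.3 → laminar (Re < 2300)
f = 64/Re = 1.299
h_f = f(L/D)V²/(2g) = 1.299·(35.4/0.05120)·1.02²/(2·9.81) = 47.63 m

h_f ≈ 47.6 m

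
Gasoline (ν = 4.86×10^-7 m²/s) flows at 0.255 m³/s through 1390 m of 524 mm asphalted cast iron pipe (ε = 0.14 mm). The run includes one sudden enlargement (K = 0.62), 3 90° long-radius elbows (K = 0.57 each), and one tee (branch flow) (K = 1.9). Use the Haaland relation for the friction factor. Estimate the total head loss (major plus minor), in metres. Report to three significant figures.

H_L ≈ 3.17 m

V = 4Q/(πD²) = 1.182 m/s; V²/2g = 0.07127 m
Re = 1.27×10^6, ε/D = 2.67×10^-4 → f = 0.01516 (Haaland)
Major: h_f = f(L/D)·V²/2g = 0.01516·2653·0.07127 = 2.865 m
Minor: ΣK = 4.23; h_m = ΣK·V²/2g = 0.3015 m
Total H_L = 2.865 + 0.3015 = 3.166 m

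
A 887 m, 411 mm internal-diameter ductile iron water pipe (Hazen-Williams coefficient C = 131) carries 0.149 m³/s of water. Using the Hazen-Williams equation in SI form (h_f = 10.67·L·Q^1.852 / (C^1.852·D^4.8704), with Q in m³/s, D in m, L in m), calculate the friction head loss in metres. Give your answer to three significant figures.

h_f ≈ 2.54 m

h_f = 10.67·887·0.149^1.852 / (131^1.852·0.411^4.8704) = 2.537 m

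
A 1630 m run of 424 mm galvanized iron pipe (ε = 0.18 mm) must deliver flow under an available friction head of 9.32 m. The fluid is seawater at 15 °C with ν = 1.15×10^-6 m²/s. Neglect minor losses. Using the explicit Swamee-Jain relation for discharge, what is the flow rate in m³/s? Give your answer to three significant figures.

Swamee-Jain (Type II): Q = -0.965·√(gD⁵h_f/L)·ln[ε/(3.7D) + √(3.17ν²L/(gD³h_f))]
√(gD⁵h_f/L) = √(9.81·0.424⁵·9.32/1630) = 0.02772
ε/(3.7D) = 1.15×10^-4; √(3.17ν²L/(gD³h_f)) = 3.13×10^-5
Q = -0.965·0.02772·ln(1.461×10^-4) = 0.2363 m³/s
Check: V = 1.67 m/s, Re = 6.17×10^5, f = 0.01710, h_f = 9.38 m ≈ 9.32 m ✓

Q ≈ 0.236 m³/s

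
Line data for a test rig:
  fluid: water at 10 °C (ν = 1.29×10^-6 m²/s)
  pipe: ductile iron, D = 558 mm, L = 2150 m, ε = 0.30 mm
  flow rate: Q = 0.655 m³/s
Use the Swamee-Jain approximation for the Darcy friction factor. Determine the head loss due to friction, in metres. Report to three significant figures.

V = 4Q/(πD²) = 4·0.655/(π·0.558²) = 2.678 m/s
Re = VD/ν = 2.678·0.558/1.29×10^-6 = 1.16×10^6 → turbulent
ε/D = 0.30/558 = 5.38×10^-4
Swamee-Jain: f = 0.01748
h_f = f(L/D)V²/(2g) = 0.01748·(2150/0.558)·2.678²/(2·9.81) = 24.63 m

h_f ≈ 24.6 m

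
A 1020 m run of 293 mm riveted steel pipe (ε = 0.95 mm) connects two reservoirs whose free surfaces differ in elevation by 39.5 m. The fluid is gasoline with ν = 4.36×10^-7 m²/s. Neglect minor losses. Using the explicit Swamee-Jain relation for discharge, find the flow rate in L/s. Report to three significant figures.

Q ≈ 194 L/s

Swamee-Jain (Type II): Q = -0.965·√(gD⁵h_f/L)·ln[ε/(3.7D) + √(3.17ν²L/(gD³h_f))]
√(gD⁵h_f/L) = √(9.81·0.293⁵·39.5/1020) = 0.02864
ε/(3.7D) = 8.76×10^-4; √(3.17ν²L/(gD³h_f)) = 7.94×10^-6
Q = -0.965·0.02864·ln(8.842×10^-4) = 0.1943 m³/s
Check: V = 2.88 m/s, Re = 1.94×10^6, f = 0.02685, h_f = 39.6 m ≈ 39.5 m ✓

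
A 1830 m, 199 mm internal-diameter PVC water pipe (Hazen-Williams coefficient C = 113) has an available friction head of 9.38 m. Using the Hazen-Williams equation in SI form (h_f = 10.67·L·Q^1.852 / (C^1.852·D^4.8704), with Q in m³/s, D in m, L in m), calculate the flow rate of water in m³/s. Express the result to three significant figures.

Rearranging: Q = [h_f·C^1.852·D^4.8704 / (10.67·L)]^(1/1.852)
Q = [9.38·113^1.852·0.199^4.8704 / (10.67·1830)]^0.540 = 0.02615 m³/s

Q ≈ 0.0261 m³/s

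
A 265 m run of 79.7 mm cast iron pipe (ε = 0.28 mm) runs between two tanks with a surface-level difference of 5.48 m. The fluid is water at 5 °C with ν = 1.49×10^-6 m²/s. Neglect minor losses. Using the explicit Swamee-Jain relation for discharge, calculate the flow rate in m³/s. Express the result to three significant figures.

Q ≈ 0.00523 m³/s

Swamee-Jain (Type II): Q = -0.965·√(gD⁵h_f/L)·ln[ε/(3.7D) + √(3.17ν²L/(gD³h_f))]
√(gD⁵h_f/L) = √(9.81·0.0797⁵·5.48/265) = 8.077×10^-4
ε/(3.7D) = 9.50×10^-4; √(3.17ν²L/(gD³h_f)) = 2.62×10^-4
Q = -0.965·8.077×10^-4·ln(0.001211) = 0.005235 m³/s
Check: V = 1.05 m/s, Re = 5.61×10^4, f = 0.02970, h_f = 5.54 m ≈ 5.48 m ✓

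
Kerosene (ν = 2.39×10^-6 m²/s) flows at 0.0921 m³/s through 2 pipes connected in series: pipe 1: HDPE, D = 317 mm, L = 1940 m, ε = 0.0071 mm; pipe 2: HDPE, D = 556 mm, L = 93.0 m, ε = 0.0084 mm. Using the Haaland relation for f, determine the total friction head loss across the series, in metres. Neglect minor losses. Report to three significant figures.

H ≈ 7.00 m

Pipe 1: V = 1.167 m/s, Re = 1.55×10^5, ε/D = 2.24×10^-5, f = 0.01642, h_1 = f(L/D)V²/2g = 6.975 m
Pipe 2: V = 0.3793 m/s, Re = 8.82×10^4, ε/D = 1.51×10^-5, f = 0.01835, h_2 = f(L/D)V²/2g = 0.02251 m
Series → Q common, losses add: H = Σh = 6.997 m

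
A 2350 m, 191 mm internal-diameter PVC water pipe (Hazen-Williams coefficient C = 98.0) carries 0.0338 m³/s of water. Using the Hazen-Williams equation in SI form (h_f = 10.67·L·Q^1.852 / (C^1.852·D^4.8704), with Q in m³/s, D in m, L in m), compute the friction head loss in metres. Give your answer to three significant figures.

h_f = 10.67·2350·0.0338^1.852 / (98.0^1.852·0.191^4.8704) = 30.81 m

h_f ≈ 30.8 m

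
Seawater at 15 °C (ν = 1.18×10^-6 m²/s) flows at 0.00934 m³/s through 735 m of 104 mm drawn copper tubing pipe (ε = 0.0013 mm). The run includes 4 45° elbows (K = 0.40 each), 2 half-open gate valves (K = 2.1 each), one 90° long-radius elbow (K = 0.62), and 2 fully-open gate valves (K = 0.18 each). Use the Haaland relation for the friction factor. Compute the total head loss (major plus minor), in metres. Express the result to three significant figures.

H_L ≈ 8.25 m

V = 4Q/(πD²) = 1.099 m/s; V²/2g = 0.06161 m
Re = 9.69×10^4, ε/D = 1.25×10^-5 → f = 0.01799 (Haaland)
Major: h_f = f(L/D)·V²/2g = 0.01799·7067·0.06161 = 7.832 m
Minor: ΣK = 6.78; h_m = ΣK·V²/2g = 0.4177 m
Total H_L = 7.832 + 0.4177 = 8.250 m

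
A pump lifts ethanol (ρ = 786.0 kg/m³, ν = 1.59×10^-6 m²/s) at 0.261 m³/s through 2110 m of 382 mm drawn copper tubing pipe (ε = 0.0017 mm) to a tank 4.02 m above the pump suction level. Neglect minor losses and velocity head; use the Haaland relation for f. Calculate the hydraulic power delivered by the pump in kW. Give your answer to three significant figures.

V = 4Q/(πD²) = 2.277 m/s; Re = 5.47×10^5; ε/D = 4.45×10^-6; f = 0.01291
h_f = f(L/D)V²/2g = 18.84 m
Total head H = z + h_f = 4.02 + 18.84 = 22.86 m
P_hyd = ρgQH = 786.0·9.81·0.261·22.86 = 46.01 kW

P_hyd ≈ 46.0 kW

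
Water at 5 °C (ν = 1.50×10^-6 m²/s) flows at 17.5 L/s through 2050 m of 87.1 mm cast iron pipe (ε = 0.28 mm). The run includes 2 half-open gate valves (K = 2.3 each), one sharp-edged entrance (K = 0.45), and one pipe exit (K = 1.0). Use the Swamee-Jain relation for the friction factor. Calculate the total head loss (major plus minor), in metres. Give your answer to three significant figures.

V = 4Q/(πD²) = 2.937 m/s; V²/2g = 0.4397 m
Re = 1.71×10^5, ε/D = 0.00321 → f = 0.02762 (Swamee-Jain)
Major: h_f = f(L/D)·V²/2g = 0.02762·23536·0.4397 = 285.9 m
Minor: ΣK = 6.05; h_m = ΣK·V²/2g = 2.660 m
Total H_L = 285.9 + 2.660 = 288.5 m

H_L ≈ 289 m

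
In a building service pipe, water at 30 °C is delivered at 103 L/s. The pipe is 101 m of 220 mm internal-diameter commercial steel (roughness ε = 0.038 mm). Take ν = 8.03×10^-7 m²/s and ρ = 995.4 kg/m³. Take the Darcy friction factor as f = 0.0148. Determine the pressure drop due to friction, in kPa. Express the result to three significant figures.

V = 4Q/(πD²) = 4·0.103/(π·0.220²) = 2.710 m/s
h_f = f(L/D)V²/(2g) = 0.01480·(101/0.220)·2.710²/(2·9.81) = 2.543 m
Δp = ρg·h_f = 995.4·9.81·2.543 = 24.83 kPa

Δp ≈ 24.8 kPa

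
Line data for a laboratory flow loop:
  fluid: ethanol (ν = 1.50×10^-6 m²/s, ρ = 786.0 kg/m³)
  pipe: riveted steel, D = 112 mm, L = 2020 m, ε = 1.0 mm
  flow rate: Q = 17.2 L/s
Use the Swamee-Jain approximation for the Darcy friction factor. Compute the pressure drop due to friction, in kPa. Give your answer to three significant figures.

Δp ≈ 804 kPa

V = 4Q/(πD²) = 4·0.0172/(π·0.112²) = 1.746 m/s
Re = VD/ν = 1.746·0.112/1.50×10^-6 = 1.30×10^5 → turbulent
ε/D = 1.0/112 = 0.00893
Swamee-Jain: f = 0.03720
h_f = f(L/D)V²/(2g) = 0.03720·(2020/0.112)·1.746²/(2·9.81) = 104.2 m
Δp = ρg·h_f = 786.0·9.81·104.2 = 803.6 kPa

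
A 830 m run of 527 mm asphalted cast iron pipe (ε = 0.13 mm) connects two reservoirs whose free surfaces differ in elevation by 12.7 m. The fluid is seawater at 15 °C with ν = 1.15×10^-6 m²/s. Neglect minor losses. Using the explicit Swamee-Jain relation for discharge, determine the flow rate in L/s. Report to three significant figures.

Q ≈ 711 L/s

Swamee-Jain (Type II): Q = -0.965·√(gD⁵h_f/L)·ln[ε/(3.7D) + √(3.17ν²L/(gD³h_f))]
√(gD⁵h_f/L) = √(9.81·0.527⁵·12.7/830) = 0.07811
ε/(3.7D) = 6.67×10^-5; √(3.17ν²L/(gD³h_f)) = 1.38×10^-5
Q = -0.965·0.07811·ln(8.048×10^-5) = 0.7106 m³/s
Check: V = 3.26 m/s, Re = 1.49×10^6, f = 0.01500, h_f = 12.8 m ≈ 12.7 m ✓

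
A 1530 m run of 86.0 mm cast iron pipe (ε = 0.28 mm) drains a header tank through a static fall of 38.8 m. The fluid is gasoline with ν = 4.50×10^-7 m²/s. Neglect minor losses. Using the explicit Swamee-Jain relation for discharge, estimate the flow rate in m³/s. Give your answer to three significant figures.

Swamee-Jain (Type II): Q = -0.965·√(gD⁵h_f/L)·ln[ε/(3.7D) + √(3.17ν²L/(gD³h_f))]
√(gD⁵h_f/L) = √(9.81·0.0860⁵·38.8/1530) = 0.001082
ε/(3.7D) = 8.80×10^-4; √(3.17ν²L/(gD³h_f)) = 6.37×10^-5
Q = -0.965·0.001082·ln(9.436×10^-4) = 0.007272 m³/s
Check: V = 1.25 m/s, Re = 2.39×10^5, f = 0.02747, h_f = 39.0 m ≈ 38.8 m ✓

Q ≈ 0.00727 m³/s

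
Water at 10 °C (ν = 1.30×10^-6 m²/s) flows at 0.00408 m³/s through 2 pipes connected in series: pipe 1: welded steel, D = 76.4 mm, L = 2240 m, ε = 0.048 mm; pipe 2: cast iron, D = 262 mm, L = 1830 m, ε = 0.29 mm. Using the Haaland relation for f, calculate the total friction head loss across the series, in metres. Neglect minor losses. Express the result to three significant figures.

Pipe 1: V = 0.8900 m/s, Re = 5.23×10^4, ε/D = 6.28×10^-4, f = 0.02249, h_1 = f(L/D)V²/2g = 26.61 m
Pipe 2: V = 0.07568 m/s, Re = 1.53×10^4, ε/D = 0.00111, f = 0.02939, h_2 = f(L/D)V²/2g = 0.05993 m
Series → Q common, losses add: H = Σh = 26.67 m

H ≈ 26.7 m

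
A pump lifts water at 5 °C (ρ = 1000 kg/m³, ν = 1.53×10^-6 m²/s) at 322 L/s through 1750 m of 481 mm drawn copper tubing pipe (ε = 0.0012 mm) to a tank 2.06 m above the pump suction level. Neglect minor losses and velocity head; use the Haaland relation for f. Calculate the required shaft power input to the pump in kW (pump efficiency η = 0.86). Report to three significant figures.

P_shaft ≈ 35.0 kW

V = 4Q/(πD²) = 1.772 m/s; Re = 5.57×10^5; ε/D = 2.49×10^-6; f = 0.01284
h_f = f(L/D)V²/2g = 7.479 m
Total head H = z + h_f = 2.06 + 7.479 = 9.539 m
P_hyd = ρgQH = 1000·9.81·0.322·9.539 = 30.13 kW
P_shaft = P_hyd/η = 30.13/0.86 = 35.04 kW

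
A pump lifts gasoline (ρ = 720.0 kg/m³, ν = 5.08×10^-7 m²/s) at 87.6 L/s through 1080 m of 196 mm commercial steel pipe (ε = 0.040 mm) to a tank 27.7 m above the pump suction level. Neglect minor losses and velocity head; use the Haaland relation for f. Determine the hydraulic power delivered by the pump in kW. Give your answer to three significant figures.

V = 4Q/(πD²) = 2.903 m/s; Re = 1.12×10^6; ε/D = 2.04×10^-4; f = 0.01456
h_f = f(L/D)V²/2g = 34.48 m
Total head H = z + h_f = 27.7 + 34.48 = 62.18 m
P_hyd = ρgQH = 720.0·9.81·0.0876·62.18 = 38.47 kW

P_hyd ≈ 38.5 kW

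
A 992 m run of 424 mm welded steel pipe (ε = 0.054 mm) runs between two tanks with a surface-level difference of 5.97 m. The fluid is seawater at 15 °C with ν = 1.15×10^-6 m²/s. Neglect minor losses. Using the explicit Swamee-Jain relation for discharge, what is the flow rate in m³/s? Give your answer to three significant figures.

Swamee-Jain (Type II): Q = -0.965·√(gD⁵h_f/L)·ln[ε/(3.7D) + √(3.17ν²L/(gD³h_f))]
√(gD⁵h_f/L) = √(9.81·0.424⁵·5.97/992) = 0.02844
ε/(3.7D) = 3.44×10^-5; √(3.17ν²L/(gD³h_f)) = 3.05×10^-5
Q = -0.965·0.02844·ln(6.494×10^-5) = 0.2647 m³/s
Check: V = 1.87 m/s, Re = 6.91×10^5, f = 0.01432, h_f = 6.00 m ≈ 5.97 m ✓

Q ≈ 0.265 m³/s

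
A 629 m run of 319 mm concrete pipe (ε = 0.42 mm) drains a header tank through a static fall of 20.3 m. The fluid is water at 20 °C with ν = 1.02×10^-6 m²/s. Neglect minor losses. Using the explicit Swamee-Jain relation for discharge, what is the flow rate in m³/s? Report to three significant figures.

Swamee-Jain (Type II): Q = -0.965·√(gD⁵h_f/L)·ln[ε/(3.7D) + √(3.17ν²L/(gD³h_f))]
√(gD⁵h_f/L) = √(9.81·0.319⁵·20.3/629) = 0.03234
ε/(3.7D) = 3.56×10^-4; √(3.17ν²L/(gD³h_f)) = 1.79×10^-5
Q = -0.965·0.03234·ln(3.738×10^-4) = 0.2463 m³/s
Check: V = 3.08 m/s, Re = 9.64×10^5, f = 0.02136, h_f = 20.4 m ≈ 20.3 m ✓

Q ≈ 0.246 m³/s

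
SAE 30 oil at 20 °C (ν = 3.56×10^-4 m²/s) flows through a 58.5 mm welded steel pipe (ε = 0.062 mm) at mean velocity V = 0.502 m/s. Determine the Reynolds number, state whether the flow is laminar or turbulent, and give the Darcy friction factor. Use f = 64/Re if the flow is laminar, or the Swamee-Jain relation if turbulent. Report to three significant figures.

Re ≈ 82.5; laminar; f = 64/Re ≈ 0.776

Re = VD/ν = 0.5020·0.0585/3.56×10^-4 = 82.5
Re < 2300 → laminar → f = 64/Re = 0.7758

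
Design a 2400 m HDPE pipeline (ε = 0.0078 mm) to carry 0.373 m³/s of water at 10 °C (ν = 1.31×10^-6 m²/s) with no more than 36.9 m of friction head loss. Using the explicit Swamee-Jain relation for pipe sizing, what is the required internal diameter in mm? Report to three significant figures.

Swamee-Jain (Type III): D = 0.66·[ε^1.25·(LQ²/(gh_f))^4.75 + ν·Q^9.4·(L/(gh_f))^5.2]^0.04
LQ²/(gh_f) = 0.9224; L/(gh_f) = 6.630
Term 1 = ε^1.25·(…)^4.75 = 2.81×10^-7; Term 2 = ν·Q^9.4·(…)^5.2 = 2.31×10^-6
D = 0.66·(2.81×10^-7 + 2.31×10^-6)^0.04 = 0.3945 m = 395 mm
Check: V = 3.05 m/s, Re = 9.19×10^5, f = 0.01222, h_f = 35.3 m ≈ 36.9 m ✓

D ≈ 395 mm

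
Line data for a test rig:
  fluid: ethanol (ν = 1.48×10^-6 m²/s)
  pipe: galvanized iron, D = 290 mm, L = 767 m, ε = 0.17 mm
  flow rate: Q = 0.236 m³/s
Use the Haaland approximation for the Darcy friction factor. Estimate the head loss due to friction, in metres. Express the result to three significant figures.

h_f ≈ 30.8 m

V = 4Q/(πD²) = 4·0.236/(π·0.290²) = 3.573 m/s
Re = VD/ν = 3.573·0.290/1.48×10^-6 = 7.00×10^5 → turbulent
ε/D = 0.17/290 = 5.86×10^-4
Haaland: f = 0.01790
h_f = f(L/D)V²/(2g) = 0.01790·(767/0.290)·3.573²/(2·9.81) = 30.80 m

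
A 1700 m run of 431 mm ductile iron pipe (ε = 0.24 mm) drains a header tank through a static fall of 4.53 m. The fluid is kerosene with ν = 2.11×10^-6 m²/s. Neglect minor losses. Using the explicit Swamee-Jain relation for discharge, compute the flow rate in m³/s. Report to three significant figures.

Q ≈ 0.159 m³/s

Swamee-Jain (Type II): Q = -0.965·√(gD⁵h_f/L)·ln[ε/(3.7D) + √(3.17ν²L/(gD³h_f))]
√(gD⁵h_f/L) = √(9.81·0.431⁵·4.53/1700) = 0.01972
ε/(3.7D) = 1.50×10^-4; √(3.17ν²L/(gD³h_f)) = 8.21×10^-5
Q = -0.965·0.01972·ln(2.326×10^-4) = 0.1592 m³/s
Check: V = 1.09 m/s, Re = 2.23×10^5, f = 0.01906, h_f = 4.56 m ≈ 4.53 m ✓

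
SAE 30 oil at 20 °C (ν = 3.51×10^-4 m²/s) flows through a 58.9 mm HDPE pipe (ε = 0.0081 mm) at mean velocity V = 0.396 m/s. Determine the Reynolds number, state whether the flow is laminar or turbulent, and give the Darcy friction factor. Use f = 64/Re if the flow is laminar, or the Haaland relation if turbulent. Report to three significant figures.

Re = VD/ν = 0.3960·0.0589/3.51×10^-4 = 66.5
Re < 2300 → laminar → f = 64/Re = 0.9631

Re ≈ 66.5; laminar; f = 64/Re ≈ 0.963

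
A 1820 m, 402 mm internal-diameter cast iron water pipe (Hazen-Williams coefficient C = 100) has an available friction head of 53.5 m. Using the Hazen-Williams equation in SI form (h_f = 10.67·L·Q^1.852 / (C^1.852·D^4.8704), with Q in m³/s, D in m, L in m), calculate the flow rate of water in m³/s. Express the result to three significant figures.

Q ≈ 0.378 m³/s

Rearranging: Q = [h_f·C^1.852·D^4.8704 / (10.67·L)]^(1/1.852)
Q = [53.5·100^1.852·0.402^4.8704 / (10.67·1820)]^0.540 = 0.3775 m³/s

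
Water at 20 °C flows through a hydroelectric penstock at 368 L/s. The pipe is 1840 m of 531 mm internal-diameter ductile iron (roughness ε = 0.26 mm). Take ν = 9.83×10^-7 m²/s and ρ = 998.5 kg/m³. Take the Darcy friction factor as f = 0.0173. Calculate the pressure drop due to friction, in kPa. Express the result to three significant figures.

Δp ≈ 82.6 kPa

V = 4Q/(πD²) = 4·0.368/(π·0.531²) = 1.662 m/s
h_f = f(L/D)V²/(2g) = 0.01730·(1840/0.531)·1.662²/(2·9.81) = 8.437 m
Δp = ρg·h_f = 998.5·9.81·8.437 = 82.65 kPa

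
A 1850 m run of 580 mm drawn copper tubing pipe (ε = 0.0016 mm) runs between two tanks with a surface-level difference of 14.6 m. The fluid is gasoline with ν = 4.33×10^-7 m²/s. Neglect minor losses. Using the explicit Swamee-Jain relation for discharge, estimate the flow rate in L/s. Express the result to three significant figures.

Swamee-Jain (Type II): Q = -0.965·√(gD⁵h_f/L)·ln[ε/(3.7D) + √(3.17ν²L/(gD³h_f))]
√(gD⁵h_f/L) = √(9.81·0.580⁵·14.6/1850) = 0.07128
ε/(3.7D) = 7.46×10^-7; √(3.17ν²L/(gD³h_f)) = 6.27×10^-6
Q = -0.965·0.07128·ln(7.018×10^-6) = 0.8163 m³/s
Check: V = 3.09 m/s, Re = 4.14×10^6, f = 0.009433, h_f = 14.6 m ≈ 14.6 m ✓

Q ≈ 816 L/s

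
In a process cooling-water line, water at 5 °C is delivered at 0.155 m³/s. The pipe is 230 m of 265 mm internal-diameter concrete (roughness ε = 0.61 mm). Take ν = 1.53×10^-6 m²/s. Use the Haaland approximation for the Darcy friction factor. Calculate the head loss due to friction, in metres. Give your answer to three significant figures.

h_f ≈ 8.62 m

V = 4Q/(πD²) = 4·0.155/(π·0.265²) = 2.810 m/s
Re = VD/ν = 2.810·0.265/1.53×10^-6 = 4.87×10^5 → turbulent
ε/D = 0.61/265 = 0.00230
Haaland: f = 0.02467
h_f = f(L/D)V²/(2g) = 0.02467·(230/0.265)·2.810²/(2·9.81) = 8.619 m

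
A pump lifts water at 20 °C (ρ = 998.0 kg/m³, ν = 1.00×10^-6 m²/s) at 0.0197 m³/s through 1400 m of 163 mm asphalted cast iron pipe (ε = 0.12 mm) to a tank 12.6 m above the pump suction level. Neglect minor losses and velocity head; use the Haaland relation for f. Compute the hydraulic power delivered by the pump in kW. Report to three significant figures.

V = 4Q/(πD²) = 0.9441 m/s; Re = 1.54×10^5; ε/D = 7.36×10^-4; f = 0.02018
h_f = f(L/D)V²/2g = 7.873 m
Total head H = z + h_f = 12.6 + 7.873 = 20.47 m
P_hyd = ρgQH = 998.0·9.81·0.0197·20.47 = 3.949 kW

P_hyd ≈ 3.95 kW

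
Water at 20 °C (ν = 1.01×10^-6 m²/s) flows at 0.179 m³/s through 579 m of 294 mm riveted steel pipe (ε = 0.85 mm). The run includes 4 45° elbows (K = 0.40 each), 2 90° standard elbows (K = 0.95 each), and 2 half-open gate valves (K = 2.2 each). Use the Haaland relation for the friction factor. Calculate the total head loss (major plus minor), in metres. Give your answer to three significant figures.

H_L ≈ 21.0 m

V = 4Q/(πD²) = 2.637 m/s; V²/2g = 0.3544 m
Re = 7.68×10^5, ε/D = 0.00289 → f = 0.02611 (Haaland)
Major: h_f = f(L/D)·V²/2g = 0.02611·1969·0.3544 = 18.22 m
Minor: ΣK = 7.90; h_m = ΣK·V²/2g = 2.799 m
Total H_L = 18.22 + 2.799 = 21.02 m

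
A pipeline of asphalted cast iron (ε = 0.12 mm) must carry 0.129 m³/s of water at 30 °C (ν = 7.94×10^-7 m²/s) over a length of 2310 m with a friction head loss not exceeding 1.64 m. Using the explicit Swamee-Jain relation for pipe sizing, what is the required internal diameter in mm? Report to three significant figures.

Swamee-Jain (Type III): D = 0.66·[ε^1.25·(LQ²/(gh_f))^4.75 + ν·Q^9.4·(L/(gh_f))^5.2]^0.04
LQ²/(gh_f) = 2.389; L/(gh_f) = 143.6
Term 1 = ε^1.25·(…)^4.75 = 7.87×10^-4; Term 2 = ν·Q^9.4·(…)^5.2 = 5.71×10^-4
D = 0.66·(7.87×10^-4 + 5.71×10^-4)^0.04 = 0.5068 m = 507 mm
Check: V = 0.639 m/s, Re = 4.08×10^5, f = 0.01612, h_f = 1.53 m ≈ 1.64 m ✓

D ≈ 507 mm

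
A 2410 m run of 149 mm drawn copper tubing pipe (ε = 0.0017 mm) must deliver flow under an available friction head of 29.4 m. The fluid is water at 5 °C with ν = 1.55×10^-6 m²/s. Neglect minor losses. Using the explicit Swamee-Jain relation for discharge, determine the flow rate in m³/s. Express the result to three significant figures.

Q ≈ 0.0254 m³/s

Swamee-Jain (Type II): Q = -0.965·√(gD⁵h_f/L)·ln[ε/(3.7D) + √(3.17ν²L/(gD³h_f))]
√(gD⁵h_f/L) = √(9.81·0.149⁵·29.4/2410) = 0.002965
ε/(3.7D) = 3.08×10^-6; √(3.17ν²L/(gD³h_f)) = 1.39×10^-4
Q = -0.965·0.002965·ln(1.418×10^-4) = 0.02535 m³/s
Check: V = 1.45 m/s, Re = 1.40×10^5, f = 0.01676, h_f = 29.2 m ≈ 29.4 m ✓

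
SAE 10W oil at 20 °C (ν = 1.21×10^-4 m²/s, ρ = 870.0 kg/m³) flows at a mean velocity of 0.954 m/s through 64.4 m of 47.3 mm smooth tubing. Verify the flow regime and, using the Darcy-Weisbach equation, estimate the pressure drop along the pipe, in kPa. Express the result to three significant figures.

Δp ≈ 92.5 kPa

Re = VD/ν = 0.954·0.04730/1.21×10^-4 = 373 → laminar (Re < 2300)
f = 64/Re = 0.1716
h_f = f(L/D)V²/(2g) = 0.1716·(64.4/0.04730)·0.954²/(2·9.81) = 10.84 m
Δp = ρg·h_f = 870.0·9.81·10.84 = 92.51 kPa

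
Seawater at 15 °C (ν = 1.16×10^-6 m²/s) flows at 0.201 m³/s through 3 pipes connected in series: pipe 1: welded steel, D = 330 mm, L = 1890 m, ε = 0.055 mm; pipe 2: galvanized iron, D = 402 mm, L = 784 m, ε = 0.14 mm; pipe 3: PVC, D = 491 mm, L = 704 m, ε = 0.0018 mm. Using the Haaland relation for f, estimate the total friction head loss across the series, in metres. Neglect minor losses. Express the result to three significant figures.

Pipe 1: V = 2.350 m/s, Re = 6.69×10^5, ε/D = 1.67×10^-4, f = 0.01461, h_1 = f(L/D)V²/2g = 23.55 m
Pipe 2: V = 1.584 m/s, Re = 5.49×10^5, ε/D = 3.48×10^-4, f = 0.01644, h_2 = f(L/D)V²/2g = 4.099 m
Pipe 3: V = 1.062 m/s, Re = 4.49×10^5, ε/D = 3.67×10^-6, f = 0.01335, h_3 = f(L/D)V²/2g = 1.100 m
Series → Q common, losses add: H = Σh = 28.75 m

H ≈ 28.7 m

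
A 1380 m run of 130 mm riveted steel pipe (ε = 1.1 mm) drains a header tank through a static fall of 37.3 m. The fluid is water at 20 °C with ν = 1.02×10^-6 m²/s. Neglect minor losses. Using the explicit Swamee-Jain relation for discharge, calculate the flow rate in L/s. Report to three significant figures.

Swamee-Jain (Type II): Q = -0.965·√(gD⁵h_f/L)·ln[ε/(3.7D) + √(3.17ν²L/(gD³h_f))]
√(gD⁵h_f/L) = √(9.81·0.130⁵·37.3/1380) = 0.003138
ε/(3.7D) = 0.00229; √(3.17ν²L/(gD³h_f)) = 7.52×10^-5
Q = -0.965·0.003138·ln(0.002362) = 0.01831 m³/s
Check: V = 1.38 m/s, Re = 1.76×10^5, f = 0.03641, h_f = 37.5 m ≈ 37.3 m ✓

Q ≈ 18.3 L/s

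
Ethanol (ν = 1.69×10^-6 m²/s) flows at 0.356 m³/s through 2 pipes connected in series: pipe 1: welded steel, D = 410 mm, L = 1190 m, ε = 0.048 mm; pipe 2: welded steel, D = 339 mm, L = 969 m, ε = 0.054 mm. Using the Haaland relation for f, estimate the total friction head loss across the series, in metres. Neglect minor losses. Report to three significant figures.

Pipe 1: V = 2.696 m/s, Re = 6.54×10^5, ε/D = 1.17×10^-4, f = 0.01406, h_1 = f(L/D)V²/2g = 15.13 m
Pipe 2: V = 3.944 m/s, Re = 7.91×10^5, ε/D = 1.59×10^-4, f = 0.01434, h_2 = f(L/D)V²/2g = 32.51 m
Series → Q common, losses add: H = Σh = 47.63 m

H ≈ 47.6 m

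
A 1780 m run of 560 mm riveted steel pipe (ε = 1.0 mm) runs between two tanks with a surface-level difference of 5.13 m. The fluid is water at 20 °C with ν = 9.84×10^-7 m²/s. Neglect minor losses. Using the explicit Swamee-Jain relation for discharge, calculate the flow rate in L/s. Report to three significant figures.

Swamee-Jain (Type II): Q = -0.965·√(gD⁵h_f/L)·ln[ε/(3.7D) + √(3.17ν²L/(gD³h_f))]
√(gD⁵h_f/L) = √(9.81·0.560⁵·5.13/1780) = 0.03946
ε/(3.7D) = 4.83×10^-4; √(3.17ν²L/(gD³h_f)) = 2.49×10^-5
Q = -0.965·0.03946·ln(5.075×10^-4) = 0.2889 m³/s
Check: V = 1.17 m/s, Re = 6.67×10^5, f = 0.02313, h_f = 5.15 m ≈ 5.13 m ✓

Q ≈ 289 L/s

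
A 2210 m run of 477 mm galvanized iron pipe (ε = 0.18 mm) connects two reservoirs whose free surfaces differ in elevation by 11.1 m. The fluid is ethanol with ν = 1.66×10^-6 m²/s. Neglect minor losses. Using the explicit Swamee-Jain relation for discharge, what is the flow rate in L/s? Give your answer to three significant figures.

Q ≈ 298 L/s

Swamee-Jain (Type II): Q = -0.965·√(gD⁵h_f/L)·ln[ε/(3.7D) + √(3.17ν²L/(gD³h_f))]
√(gD⁵h_f/L) = √(9.81·0.477⁵·11.1/2210) = 0.03488
ε/(3.7D) = 1.02×10^-4; √(3.17ν²L/(gD³h_f)) = 4.04×10^-5
Q = -0.965·0.03488·ln(1.424×10^-4) = 0.2981 m³/s
Check: V = 1.67 m/s, Re = 4.79×10^5, f = 0.01700, h_f = 11.2 m ≈ 11.1 m ✓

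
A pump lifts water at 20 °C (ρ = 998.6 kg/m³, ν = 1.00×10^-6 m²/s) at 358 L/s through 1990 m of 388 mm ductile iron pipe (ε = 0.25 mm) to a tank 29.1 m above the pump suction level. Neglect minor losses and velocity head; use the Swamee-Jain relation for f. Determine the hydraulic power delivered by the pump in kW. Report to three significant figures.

P_hyd ≈ 255 kW

V = 4Q/(πD²) = 3.028 m/s; Re = 1.17×10^6; ε/D = 6.44×10^-4; f = 0.01814
h_f = f(L/D)V²/2g = 43.47 m
Total head H = z + h_f = 29.1 + 43.47 = 72.57 m
P_hyd = ρgQH = 998.6·9.81·0.358·72.57 = 254.5 kW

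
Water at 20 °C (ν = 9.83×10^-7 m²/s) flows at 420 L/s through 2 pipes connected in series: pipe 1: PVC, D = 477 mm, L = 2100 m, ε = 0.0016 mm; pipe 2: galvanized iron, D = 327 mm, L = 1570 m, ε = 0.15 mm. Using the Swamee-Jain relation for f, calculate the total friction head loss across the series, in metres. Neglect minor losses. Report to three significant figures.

Pipe 1: V = 2.350 m/s, Re = 1.14×10^6, ε/D = 3.35×10^-6, f = 0.01145, h_1 = f(L/D)V²/2g = 14.19 m
Pipe 2: V = 5.001 m/s, Re = 1.66×10^6, ε/D = 4.59×10^-4, f = 0.01679, h_2 = f(L/D)V²/2g = 102.8 m
Series → Q common, losses add: H = Σh = 116.9 m

H ≈ 117 m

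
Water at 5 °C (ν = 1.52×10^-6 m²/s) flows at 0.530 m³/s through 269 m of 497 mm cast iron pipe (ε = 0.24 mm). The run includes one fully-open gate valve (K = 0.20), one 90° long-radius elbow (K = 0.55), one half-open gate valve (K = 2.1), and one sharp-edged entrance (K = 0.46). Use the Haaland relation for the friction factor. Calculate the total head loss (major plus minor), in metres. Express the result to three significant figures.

H_L ≈ 4.78 m

V = 4Q/(πD²) = 2.732 m/s; V²/2g = 0.3804 m
Re = 8.93×10^5, ε/D = 4.83×10^-4 → f = 0.01711 (Haaland)
Major: h_f = f(L/D)·V²/2g = 0.01711·541.2·0.3804 = 3.522 m
Minor: ΣK = 3.31; h_m = ΣK·V²/2g = 1.259 m
Total H_L = 3.522 + 1.259 = 4.781 m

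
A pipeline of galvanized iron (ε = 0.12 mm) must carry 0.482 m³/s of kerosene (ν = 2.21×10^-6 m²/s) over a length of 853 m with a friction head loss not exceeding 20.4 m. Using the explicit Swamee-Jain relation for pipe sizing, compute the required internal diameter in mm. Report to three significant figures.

Swamee-Jain (Type III): D = 0.66·[ε^1.25·(LQ²/(gh_f))^4.75 + ν·Q^9.4·(L/(gh_f))^5.2]^0.04
LQ²/(gh_f) = 0.9902; L/(gh_f) = 4.262
Term 1 = ε^1.25·(…)^4.75 = 1.20×10^-5; Term 2 = ν·Q^9.4·(…)^5.2 = 4.36×10^-6
D = 0.66·(1.20×10^-5 + 4.36×10^-6)^0.04 = 0.4247 m = 425 mm
Check: V = 3.40 m/s, Re = 6.54×10^5, f = 0.01595, h_f = 18.9 m ≈ 20.4 m ✓

D ≈ 425 mm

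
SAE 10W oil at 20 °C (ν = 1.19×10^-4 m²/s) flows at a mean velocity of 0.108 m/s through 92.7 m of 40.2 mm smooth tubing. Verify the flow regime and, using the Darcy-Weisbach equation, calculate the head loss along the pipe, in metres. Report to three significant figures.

Re = VD/ν = 0.108·0.04020/1.19×10^-4 = 36.5 → laminar (Re < 2300)
f = 64/Re = 1.754
h_f = f(L/D)V²/(2g) = 1.754·(92.7/0.04020)·0.108²/(2·9.81) = 2.405 m

h_f ≈ 2.40 m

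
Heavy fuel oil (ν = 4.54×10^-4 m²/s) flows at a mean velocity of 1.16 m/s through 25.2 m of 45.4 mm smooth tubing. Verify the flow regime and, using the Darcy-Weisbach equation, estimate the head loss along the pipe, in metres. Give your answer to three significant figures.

h_f ≈ 21.0 m

Re = VD/ν = 1.16·0.04540/4.54×10^-4 = 116 → laminar (Re < 2300)
f = 64/Re = 0.5517
h_f = f(L/D)V²/(2g) = 0.5517·(25.2/0.04540)·1.16²/(2·9.81) = 21.00 m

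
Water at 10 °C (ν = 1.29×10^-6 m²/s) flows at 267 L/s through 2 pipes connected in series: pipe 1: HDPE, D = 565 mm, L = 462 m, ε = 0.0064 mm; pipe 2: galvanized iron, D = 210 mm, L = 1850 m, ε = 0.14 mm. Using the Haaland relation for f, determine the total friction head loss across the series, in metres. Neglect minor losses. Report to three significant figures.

H ≈ 485 m

Pipe 1: V = 1.065 m/s, Re = 4.66×10^5, ε/D = 1.13×10^-5, f = 0.01335, h_1 = f(L/D)V²/2g = 0.6310 m
Pipe 2: V = 7.709 m/s, Re = 1.25×10^6, ε/D = 6.67×10^-4, f = 0.01815, h_2 = f(L/D)V²/2g = 484.4 m
Series → Q common, losses add: H = Σh = 485.0 m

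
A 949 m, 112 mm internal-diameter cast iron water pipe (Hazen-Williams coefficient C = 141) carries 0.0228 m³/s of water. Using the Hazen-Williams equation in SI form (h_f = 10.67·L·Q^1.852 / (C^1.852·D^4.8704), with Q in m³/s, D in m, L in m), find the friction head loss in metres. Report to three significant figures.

h_f = 10.67·949·0.0228^1.852 / (141^1.852·0.112^4.8704) = 41.18 m

h_f ≈ 41.2 m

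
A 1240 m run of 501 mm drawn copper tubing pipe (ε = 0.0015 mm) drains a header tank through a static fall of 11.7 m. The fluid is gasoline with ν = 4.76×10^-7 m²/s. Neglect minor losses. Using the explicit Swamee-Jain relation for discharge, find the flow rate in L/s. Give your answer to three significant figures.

Q ≈ 608 L/s

Swamee-Jain (Type II): Q = -0.965·√(gD⁵h_f/L)·ln[ε/(3.7D) + √(3.17ν²L/(gD³h_f))]
√(gD⁵h_f/L) = √(9.81·0.501⁵·11.7/1240) = 0.05405
ε/(3.7D) = 8.09×10^-7; √(3.17ν²L/(gD³h_f)) = 7.86×10^-6
Q = -0.965·0.05405·ln(8.665×10^-6) = 0.6080 m³/s
Check: V = 3.08 m/s, Re = 3.25×10^6, f = 0.009768, h_f = 11.7 m ≈ 11.7 m ✓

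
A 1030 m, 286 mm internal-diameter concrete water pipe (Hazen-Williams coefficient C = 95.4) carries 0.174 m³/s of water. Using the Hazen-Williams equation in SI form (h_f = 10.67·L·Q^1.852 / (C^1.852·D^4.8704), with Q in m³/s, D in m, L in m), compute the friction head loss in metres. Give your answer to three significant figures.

h_f = 10.67·1030·0.174^1.852 / (95.4^1.852·0.286^4.8704) = 41.31 m

h_f ≈ 41.3 m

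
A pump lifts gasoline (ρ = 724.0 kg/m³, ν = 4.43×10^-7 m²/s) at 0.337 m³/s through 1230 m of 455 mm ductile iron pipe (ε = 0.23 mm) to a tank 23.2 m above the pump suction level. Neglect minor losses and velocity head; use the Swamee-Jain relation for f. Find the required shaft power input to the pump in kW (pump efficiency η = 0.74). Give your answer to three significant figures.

P_shaft ≈ 108 kW

V = 4Q/(πD²) = 2.073 m/s; Re = 2.13×10^6; ε/D = 5.05×10^-4; f = 0.01705
h_f = f(L/D)V²/2g = 10.09 m
Total head H = z + h_f = 23.2 + 10.09 = 33.29 m
P_hyd = ρgQH = 724.0·9.81·0.337·33.29 = 79.68 kW
P_shaft = P_hyd/η = 79.68/0.74 = 107.7 kW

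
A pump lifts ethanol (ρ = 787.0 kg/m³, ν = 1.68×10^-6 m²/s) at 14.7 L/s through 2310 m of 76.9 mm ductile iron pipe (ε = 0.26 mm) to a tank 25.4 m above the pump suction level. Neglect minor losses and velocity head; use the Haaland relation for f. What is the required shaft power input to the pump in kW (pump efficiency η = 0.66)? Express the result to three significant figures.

P_shaft ≈ 77.9 kW

V = 4Q/(πD²) = 3.165 m/s; Re = 1.45×10^5; ε/D = 0.00338; f = 0.02788
h_f = f(L/D)V²/2g = 427.6 m
Total head H = z + h_f = 25.4 + 427.6 = 453.0 m
P_hyd = ρgQH = 787.0·9.81·0.0147·453.0 = 51.41 kW
P_shaft = P_hyd/η = 51.41/0.66 = 77.90 kW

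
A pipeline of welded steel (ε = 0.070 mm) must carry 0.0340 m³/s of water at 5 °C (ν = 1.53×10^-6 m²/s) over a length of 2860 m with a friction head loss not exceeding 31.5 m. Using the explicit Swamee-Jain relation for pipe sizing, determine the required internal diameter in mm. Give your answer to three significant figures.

D ≈ 177 mm

Swamee-Jain (Type III): D = 0.66·[ε^1.25·(LQ²/(gh_f))^4.75 + ν·Q^9.4·(L/(gh_f))^5.2]^0.04
LQ²/(gh_f) = 0.01070; L/(gh_f) = 9.255
Term 1 = ε^1.25·(…)^4.75 = 2.79×10^-15; Term 2 = ν·Q^9.4·(…)^5.2 = 2.55×10^-15
D = 0.66·(2.79×10^-15 + 2.55×10^-15)^0.04 = 0.1773 m = 177 mm
Check: V = 1.38 m/s, Re = 1.60×10^5, f = 0.01881, h_f = 29.3 m ≈ 31.5 m ✓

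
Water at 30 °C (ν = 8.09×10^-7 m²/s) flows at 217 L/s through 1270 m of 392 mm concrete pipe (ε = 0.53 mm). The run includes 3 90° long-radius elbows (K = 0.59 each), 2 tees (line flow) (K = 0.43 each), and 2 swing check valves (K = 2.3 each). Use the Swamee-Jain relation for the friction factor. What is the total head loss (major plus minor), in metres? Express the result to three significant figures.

V = 4Q/(πD²) = 1.798 m/s; V²/2g = 0.1648 m
Re = 8.71×10^5, ε/D = 0.00135 → f = 0.02153 (Swamee-Jain)
Major: h_f = f(L/D)·V²/2g = 0.02153·3240·0.1648 = 11.49 m
Minor: ΣK = 7.23; h_m = ΣK·V²/2g = 1.191 m
Total H_L = 11.49 + 1.191 = 12.69 m

H_L ≈ 12.7 m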